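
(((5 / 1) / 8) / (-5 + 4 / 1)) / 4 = -5 / 32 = -0.16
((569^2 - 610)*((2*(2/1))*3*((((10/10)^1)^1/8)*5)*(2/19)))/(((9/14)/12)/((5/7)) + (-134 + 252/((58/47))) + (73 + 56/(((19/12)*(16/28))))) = 5622827400/4522093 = 1243.41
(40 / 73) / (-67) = -40 / 4891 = -0.01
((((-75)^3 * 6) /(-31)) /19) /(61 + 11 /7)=2953125 /42997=68.68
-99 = -99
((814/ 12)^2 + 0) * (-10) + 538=-818561/ 18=-45475.61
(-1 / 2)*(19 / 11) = -19 / 22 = -0.86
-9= -9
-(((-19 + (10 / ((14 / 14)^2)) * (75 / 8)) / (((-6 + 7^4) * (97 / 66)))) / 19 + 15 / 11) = -132528087 / 97107670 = -1.36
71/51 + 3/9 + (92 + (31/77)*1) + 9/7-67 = 111581/3927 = 28.41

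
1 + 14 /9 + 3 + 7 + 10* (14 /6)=323 /9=35.89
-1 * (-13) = 13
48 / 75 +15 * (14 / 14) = 391 / 25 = 15.64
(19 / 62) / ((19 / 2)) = 1 / 31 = 0.03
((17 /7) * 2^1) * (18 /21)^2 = 1224 /343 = 3.57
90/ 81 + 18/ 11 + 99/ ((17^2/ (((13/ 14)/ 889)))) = 978482581/ 356092506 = 2.75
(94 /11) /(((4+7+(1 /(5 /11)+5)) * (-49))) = -470 /49049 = -0.01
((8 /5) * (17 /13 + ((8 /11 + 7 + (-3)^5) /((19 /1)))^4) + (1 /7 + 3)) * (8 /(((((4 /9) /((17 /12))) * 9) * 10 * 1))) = 55526183531483947 /5208921247530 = 10659.82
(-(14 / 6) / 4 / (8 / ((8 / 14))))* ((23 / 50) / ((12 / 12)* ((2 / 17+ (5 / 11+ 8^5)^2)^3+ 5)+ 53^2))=-0.00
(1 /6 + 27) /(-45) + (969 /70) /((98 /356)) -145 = -1765469 /18522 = -95.32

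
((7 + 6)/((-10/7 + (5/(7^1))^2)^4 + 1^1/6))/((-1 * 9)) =-149884826/91105653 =-1.65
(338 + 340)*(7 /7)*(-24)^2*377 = 147229056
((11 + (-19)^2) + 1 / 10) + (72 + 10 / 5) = 4461 / 10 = 446.10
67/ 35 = 1.91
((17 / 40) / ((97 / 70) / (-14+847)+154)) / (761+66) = 99127 / 29705300796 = 0.00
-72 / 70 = -36 / 35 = -1.03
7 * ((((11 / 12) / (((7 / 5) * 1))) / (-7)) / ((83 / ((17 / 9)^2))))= -15895 / 564732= -0.03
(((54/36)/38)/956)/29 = 3/2107024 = 0.00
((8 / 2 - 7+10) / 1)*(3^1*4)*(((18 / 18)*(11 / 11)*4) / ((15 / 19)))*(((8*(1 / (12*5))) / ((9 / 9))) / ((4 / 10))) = 2128 / 15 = 141.87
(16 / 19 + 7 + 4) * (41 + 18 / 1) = 13275 / 19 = 698.68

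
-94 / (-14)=47 / 7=6.71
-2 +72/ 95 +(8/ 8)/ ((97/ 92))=-0.29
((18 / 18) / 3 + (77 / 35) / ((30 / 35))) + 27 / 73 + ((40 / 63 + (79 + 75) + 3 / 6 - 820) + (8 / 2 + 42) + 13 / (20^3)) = -22648919413 / 36792000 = -615.59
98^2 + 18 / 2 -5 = 9608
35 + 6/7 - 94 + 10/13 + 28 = -2673/91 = -29.37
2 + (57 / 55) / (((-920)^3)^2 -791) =66699050147839913047 / 33349525073919956495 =2.00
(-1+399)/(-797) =-398/797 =-0.50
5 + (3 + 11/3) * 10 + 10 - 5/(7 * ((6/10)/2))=555/7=79.29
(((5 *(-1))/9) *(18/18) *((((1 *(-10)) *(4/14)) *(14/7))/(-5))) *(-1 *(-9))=-40/7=-5.71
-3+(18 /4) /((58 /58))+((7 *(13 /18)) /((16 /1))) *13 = 1615 /288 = 5.61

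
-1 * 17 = -17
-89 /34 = -2.62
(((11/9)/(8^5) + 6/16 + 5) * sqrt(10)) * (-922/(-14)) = 730760143 * sqrt(10)/2064384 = 1119.40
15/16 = 0.94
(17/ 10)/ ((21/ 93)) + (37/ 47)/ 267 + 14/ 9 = 23947079/ 2635290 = 9.09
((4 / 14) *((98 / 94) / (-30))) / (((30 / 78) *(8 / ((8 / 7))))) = -13 / 3525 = -0.00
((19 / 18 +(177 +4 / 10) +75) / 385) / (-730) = -22811 / 25294500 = -0.00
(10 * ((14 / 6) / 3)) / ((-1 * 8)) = -35 / 36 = -0.97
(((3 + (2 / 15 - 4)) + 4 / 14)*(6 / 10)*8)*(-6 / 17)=2928 / 2975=0.98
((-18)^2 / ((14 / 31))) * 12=8609.14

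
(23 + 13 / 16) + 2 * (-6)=189 / 16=11.81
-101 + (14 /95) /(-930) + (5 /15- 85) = -2733944 /14725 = -185.67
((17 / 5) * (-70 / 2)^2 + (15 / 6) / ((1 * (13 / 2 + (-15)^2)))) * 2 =3856800 / 463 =8330.02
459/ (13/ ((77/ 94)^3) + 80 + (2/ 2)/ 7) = 209548647/ 47385451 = 4.42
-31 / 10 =-3.10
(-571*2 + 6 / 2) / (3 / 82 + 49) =-93398 / 4021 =-23.23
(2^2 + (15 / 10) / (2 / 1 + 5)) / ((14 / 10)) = 295 / 98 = 3.01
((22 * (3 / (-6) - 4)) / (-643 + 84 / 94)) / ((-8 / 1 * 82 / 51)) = -237303 / 19797424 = -0.01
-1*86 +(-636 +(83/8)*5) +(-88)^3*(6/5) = -32737461/40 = -818436.52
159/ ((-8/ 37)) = -735.38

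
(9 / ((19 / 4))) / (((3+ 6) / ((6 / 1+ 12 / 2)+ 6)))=72 / 19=3.79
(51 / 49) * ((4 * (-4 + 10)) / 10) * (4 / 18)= 136 / 245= 0.56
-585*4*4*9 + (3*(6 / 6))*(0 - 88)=-84504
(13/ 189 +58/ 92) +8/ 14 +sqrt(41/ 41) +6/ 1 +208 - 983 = -6665945/ 8694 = -766.73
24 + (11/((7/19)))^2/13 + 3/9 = 177544/1911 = 92.91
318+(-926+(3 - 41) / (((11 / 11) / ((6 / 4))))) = -665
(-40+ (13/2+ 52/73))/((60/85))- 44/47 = -3901901/82344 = -47.39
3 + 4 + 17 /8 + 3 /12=75 /8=9.38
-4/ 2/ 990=-1/ 495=-0.00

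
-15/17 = -0.88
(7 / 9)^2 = 49 / 81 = 0.60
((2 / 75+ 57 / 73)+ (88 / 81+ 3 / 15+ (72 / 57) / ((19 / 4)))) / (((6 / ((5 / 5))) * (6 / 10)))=62966126 / 96056685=0.66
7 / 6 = 1.17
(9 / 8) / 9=0.12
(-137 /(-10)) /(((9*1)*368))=137 /33120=0.00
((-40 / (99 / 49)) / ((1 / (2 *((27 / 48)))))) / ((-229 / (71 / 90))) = 0.08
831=831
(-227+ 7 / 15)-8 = -3518 / 15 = -234.53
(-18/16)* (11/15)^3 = -0.44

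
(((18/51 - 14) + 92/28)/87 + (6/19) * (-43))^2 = 806703959889/4299293761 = 187.64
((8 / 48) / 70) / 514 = 1 / 215880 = 0.00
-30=-30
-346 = -346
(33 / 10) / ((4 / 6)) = 4.95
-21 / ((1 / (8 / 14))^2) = -48 / 7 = -6.86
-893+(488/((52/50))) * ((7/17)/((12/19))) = -587.08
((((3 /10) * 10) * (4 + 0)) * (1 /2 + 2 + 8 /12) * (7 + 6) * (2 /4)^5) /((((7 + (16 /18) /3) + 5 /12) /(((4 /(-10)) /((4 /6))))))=-20007 /16660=-1.20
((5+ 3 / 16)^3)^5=61118316854865828343112727707 / 1152921504606846976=53011689530.16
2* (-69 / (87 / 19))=-874 / 29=-30.14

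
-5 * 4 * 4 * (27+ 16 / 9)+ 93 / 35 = -724363 / 315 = -2299.57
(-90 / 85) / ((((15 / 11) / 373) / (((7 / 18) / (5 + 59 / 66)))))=-19.11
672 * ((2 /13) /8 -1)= -659.08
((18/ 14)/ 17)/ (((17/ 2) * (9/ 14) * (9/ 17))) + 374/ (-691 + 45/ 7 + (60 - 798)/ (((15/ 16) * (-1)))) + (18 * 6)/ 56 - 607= -1156804591/ 1923516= -601.40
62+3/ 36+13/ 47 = 35171/ 564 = 62.36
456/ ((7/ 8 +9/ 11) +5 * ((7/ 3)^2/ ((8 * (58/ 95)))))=20946816/ 333803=62.75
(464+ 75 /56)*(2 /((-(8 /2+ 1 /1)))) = -26059 /140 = -186.14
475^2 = 225625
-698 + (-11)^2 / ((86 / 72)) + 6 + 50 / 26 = -329125 / 559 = -588.77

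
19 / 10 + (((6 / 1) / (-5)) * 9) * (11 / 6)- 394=-4119 / 10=-411.90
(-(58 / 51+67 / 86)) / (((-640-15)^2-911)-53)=-8405 / 1877475546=-0.00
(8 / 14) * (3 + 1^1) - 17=-103 / 7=-14.71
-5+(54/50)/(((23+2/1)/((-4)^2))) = -2693/625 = -4.31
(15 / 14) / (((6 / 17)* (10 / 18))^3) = 142.13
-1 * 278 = -278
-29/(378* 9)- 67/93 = -76877/105462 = -0.73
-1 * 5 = -5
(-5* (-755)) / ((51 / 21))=26425 / 17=1554.41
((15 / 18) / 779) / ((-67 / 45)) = -75 / 104386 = -0.00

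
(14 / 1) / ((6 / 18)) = 42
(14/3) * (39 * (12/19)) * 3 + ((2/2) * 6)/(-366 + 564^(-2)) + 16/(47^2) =1684990164358424/4886395399085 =344.83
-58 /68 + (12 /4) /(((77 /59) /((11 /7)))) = 2.76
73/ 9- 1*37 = -260/ 9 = -28.89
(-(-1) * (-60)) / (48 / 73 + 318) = -730 / 3877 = -0.19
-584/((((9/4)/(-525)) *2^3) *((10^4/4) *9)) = 511/675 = 0.76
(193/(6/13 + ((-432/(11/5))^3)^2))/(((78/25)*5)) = 1709556365/7921676620136511776196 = 0.00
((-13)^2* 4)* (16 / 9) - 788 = 3724 / 9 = 413.78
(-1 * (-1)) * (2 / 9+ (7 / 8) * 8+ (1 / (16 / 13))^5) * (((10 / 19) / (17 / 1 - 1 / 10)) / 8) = 137498225 / 4661968896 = 0.03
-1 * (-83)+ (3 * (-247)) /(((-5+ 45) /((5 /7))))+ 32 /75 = 294817 /4200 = 70.19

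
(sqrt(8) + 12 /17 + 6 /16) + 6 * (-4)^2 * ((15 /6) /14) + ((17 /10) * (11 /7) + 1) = 2 * sqrt(2) + 104221 /4760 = 24.72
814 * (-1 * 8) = -6512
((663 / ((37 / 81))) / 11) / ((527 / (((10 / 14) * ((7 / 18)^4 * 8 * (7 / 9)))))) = 156065 / 6131862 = 0.03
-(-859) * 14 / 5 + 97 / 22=265057 / 110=2409.61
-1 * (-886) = 886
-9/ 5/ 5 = -9/ 25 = -0.36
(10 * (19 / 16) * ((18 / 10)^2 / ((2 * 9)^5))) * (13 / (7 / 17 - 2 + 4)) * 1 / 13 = 0.00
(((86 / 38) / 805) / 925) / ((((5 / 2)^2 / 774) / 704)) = 93722112 / 353696875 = 0.26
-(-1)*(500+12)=512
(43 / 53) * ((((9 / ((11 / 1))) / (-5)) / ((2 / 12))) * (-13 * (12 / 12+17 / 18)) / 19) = 1.06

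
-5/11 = -0.45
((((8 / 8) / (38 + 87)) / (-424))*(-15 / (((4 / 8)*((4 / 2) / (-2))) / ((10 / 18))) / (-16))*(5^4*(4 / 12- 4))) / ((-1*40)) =275 / 244224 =0.00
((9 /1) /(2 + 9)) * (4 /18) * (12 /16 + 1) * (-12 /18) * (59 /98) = -59 /462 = -0.13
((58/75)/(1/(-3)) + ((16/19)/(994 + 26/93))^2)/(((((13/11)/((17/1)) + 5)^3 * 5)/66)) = -402425522214316504453/1712079498875443758000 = -0.24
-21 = -21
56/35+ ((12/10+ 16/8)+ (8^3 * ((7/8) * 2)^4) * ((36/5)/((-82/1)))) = -85452/205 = -416.84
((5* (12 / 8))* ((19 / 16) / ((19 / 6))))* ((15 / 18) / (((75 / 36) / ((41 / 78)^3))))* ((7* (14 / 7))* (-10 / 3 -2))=-482447 / 39546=-12.20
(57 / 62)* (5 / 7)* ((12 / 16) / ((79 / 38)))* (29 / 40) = 94221 / 548576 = 0.17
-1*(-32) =32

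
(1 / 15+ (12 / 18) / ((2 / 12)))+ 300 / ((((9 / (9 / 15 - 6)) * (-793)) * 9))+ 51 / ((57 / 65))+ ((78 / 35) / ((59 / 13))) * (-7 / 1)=784223144 / 13334295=58.81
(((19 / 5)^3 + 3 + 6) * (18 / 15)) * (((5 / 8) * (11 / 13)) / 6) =10978 / 1625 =6.76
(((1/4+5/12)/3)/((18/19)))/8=19/648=0.03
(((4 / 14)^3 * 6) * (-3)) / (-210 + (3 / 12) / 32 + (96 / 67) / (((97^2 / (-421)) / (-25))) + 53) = 11619588096 / 4300745660155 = 0.00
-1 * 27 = -27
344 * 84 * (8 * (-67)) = -15488256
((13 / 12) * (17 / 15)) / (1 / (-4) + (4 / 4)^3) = 221 / 135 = 1.64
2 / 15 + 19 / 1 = 287 / 15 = 19.13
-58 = -58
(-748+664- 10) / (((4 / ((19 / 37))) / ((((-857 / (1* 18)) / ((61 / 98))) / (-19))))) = -1973671 / 40626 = -48.58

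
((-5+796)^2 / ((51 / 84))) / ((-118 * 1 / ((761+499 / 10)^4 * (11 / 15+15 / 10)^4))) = -277131236327800457436236151 / 2950000000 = -93942791975525578.79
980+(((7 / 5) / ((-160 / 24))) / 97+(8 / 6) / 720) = 980.00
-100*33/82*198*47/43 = -15354900/1763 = -8709.53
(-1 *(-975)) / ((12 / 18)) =2925 / 2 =1462.50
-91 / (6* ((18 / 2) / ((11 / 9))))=-1001 / 486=-2.06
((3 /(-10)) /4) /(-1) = 3 /40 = 0.08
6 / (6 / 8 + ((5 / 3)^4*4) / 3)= 5832 / 10729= 0.54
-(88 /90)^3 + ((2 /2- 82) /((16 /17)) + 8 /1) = -115178069 /1458000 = -79.00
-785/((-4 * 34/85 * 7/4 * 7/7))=3925/14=280.36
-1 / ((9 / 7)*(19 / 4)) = -28 / 171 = -0.16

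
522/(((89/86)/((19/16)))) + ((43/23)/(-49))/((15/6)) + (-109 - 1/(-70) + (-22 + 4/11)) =10334765687/22066660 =468.34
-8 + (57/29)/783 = -60533/7569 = -8.00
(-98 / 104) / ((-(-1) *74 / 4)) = -0.05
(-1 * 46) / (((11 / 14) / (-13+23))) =-6440 / 11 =-585.45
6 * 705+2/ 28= 59221/ 14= 4230.07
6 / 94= 3 / 47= 0.06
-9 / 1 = -9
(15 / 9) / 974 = 5 / 2922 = 0.00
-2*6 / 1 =-12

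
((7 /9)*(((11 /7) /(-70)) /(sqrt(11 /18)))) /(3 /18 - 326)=sqrt(22) /68425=0.00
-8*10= -80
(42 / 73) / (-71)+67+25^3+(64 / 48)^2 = 732067274 / 46647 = 15693.77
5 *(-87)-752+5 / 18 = -21361 / 18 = -1186.72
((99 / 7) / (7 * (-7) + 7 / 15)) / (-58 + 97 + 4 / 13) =-1485 / 200312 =-0.01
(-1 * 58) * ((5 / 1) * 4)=-1160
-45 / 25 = -9 / 5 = -1.80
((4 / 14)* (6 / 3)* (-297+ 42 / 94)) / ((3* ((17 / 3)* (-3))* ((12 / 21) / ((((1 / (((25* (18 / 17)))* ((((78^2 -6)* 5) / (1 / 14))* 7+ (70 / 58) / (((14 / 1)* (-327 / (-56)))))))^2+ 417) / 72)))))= 3538556022203934358330072499 / 105072748092708580800000000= 33.68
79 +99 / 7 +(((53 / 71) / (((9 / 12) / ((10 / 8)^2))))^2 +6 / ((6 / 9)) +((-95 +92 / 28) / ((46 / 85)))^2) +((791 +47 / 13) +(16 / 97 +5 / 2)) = 702861017384841277 / 23727174713424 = 29622.62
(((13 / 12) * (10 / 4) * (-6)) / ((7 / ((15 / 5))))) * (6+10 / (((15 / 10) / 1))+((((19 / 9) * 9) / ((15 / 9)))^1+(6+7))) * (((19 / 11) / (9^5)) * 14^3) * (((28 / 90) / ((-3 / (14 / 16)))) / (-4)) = -82433533 / 175375530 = -0.47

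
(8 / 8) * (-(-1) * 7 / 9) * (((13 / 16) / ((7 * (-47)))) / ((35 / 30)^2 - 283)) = 13 / 1906132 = 0.00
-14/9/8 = -7/36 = -0.19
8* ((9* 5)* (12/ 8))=540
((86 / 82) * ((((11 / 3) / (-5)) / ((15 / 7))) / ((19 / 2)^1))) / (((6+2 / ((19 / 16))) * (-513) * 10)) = 3311 / 3454670250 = 0.00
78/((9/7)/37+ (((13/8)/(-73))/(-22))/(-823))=213614008608/95161769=2244.75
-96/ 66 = -1.45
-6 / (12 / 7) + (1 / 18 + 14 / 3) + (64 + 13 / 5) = 3052 / 45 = 67.82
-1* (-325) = 325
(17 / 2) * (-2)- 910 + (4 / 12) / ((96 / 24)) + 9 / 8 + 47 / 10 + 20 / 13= -1434503 / 1560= -919.55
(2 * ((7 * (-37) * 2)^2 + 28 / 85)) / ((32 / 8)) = 11403784 / 85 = 134162.16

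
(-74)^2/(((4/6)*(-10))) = -4107/5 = -821.40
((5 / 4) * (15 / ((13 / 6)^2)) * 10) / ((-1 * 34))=-3375 / 2873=-1.17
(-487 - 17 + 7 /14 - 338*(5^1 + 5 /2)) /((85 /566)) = -1719791 /85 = -20232.84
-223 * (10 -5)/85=-223/17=-13.12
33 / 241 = 0.14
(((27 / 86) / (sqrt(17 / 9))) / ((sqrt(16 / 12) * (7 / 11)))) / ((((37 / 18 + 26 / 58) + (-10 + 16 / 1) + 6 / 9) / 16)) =1860408 * sqrt(51) / 24495079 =0.54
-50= -50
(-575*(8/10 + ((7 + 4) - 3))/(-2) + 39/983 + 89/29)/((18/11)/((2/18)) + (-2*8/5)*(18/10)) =9929057600/35149131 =282.48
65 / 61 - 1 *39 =-2314 / 61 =-37.93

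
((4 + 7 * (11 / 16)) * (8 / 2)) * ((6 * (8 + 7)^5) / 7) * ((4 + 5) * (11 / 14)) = 31800346875 / 196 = 162246667.73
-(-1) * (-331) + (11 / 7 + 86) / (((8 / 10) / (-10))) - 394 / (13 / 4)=-1546.87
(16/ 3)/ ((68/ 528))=41.41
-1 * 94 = -94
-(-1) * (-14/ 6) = -7/ 3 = -2.33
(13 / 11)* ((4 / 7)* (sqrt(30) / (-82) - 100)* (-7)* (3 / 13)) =6* sqrt(30) / 451 + 1200 / 11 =109.16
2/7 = 0.29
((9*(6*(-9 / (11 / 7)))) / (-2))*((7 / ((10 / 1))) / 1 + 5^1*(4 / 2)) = 182007 / 110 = 1654.61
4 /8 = 1 /2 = 0.50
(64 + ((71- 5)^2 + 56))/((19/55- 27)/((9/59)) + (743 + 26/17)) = 37665540/4794817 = 7.86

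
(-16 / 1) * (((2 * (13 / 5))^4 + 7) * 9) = -106295.27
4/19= 0.21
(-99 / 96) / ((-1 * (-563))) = -33 / 18016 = -0.00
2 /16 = 1 /8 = 0.12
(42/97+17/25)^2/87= 7284601/511614375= 0.01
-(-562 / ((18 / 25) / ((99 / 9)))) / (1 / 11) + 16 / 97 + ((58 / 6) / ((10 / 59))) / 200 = 164905635901 / 1746000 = 94447.67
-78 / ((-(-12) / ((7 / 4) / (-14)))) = 13 / 16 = 0.81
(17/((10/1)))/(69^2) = 17/47610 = 0.00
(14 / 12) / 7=1 / 6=0.17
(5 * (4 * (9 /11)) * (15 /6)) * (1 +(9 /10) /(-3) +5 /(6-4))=1440 /11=130.91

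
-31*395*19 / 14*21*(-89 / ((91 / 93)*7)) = 5777056305 / 1274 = 4534581.09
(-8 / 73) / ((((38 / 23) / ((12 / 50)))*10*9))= -92 / 520125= -0.00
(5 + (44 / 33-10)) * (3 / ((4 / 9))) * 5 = -495 / 4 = -123.75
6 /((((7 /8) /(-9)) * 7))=-432 /49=-8.82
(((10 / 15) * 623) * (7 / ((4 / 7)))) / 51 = 30527 / 306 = 99.76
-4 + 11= 7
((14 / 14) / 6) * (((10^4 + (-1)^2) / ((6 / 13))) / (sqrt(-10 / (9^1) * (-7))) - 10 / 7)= -5 / 21 + 130013 * sqrt(70) / 840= 1294.72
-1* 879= -879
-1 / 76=-0.01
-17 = -17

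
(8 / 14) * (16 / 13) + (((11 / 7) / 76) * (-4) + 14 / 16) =20687 / 13832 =1.50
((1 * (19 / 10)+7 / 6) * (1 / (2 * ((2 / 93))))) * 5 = 713 / 2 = 356.50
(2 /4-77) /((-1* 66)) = 51 /44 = 1.16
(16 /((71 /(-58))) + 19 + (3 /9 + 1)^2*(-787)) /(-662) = 2.10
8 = 8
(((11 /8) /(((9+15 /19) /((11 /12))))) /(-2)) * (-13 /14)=29887 /499968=0.06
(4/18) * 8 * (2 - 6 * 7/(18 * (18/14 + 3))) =1048/405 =2.59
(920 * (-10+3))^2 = 41473600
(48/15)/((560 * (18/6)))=1/525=0.00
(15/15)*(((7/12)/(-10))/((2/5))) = -7/48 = -0.15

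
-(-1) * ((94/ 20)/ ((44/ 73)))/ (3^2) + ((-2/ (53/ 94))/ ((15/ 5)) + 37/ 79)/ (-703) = 10110853771/ 11656105560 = 0.87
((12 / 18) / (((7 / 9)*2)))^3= 27 / 343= 0.08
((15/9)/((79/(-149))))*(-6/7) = 1490/553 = 2.69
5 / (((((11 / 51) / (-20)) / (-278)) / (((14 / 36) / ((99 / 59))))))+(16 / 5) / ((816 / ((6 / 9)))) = 8295312226 / 277695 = 29872.03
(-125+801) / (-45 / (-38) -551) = -25688 / 20893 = -1.23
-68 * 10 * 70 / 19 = -47600 / 19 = -2505.26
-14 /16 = -7 /8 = -0.88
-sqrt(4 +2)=-sqrt(6)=-2.45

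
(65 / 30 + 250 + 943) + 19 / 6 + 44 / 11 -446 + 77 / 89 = 202172 / 267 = 757.20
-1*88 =-88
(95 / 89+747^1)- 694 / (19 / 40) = -1205658 / 1691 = -712.99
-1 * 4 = -4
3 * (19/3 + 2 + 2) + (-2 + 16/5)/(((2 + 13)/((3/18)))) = 2326/75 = 31.01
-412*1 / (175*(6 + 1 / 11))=-4532 / 11725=-0.39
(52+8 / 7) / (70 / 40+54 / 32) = 5952 / 385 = 15.46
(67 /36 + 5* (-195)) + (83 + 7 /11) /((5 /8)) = -839.32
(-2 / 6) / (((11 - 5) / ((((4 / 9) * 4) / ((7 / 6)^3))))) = -64 / 1029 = -0.06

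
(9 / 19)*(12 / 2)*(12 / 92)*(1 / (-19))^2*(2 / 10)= 162 / 788785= 0.00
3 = 3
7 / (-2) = -7 / 2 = -3.50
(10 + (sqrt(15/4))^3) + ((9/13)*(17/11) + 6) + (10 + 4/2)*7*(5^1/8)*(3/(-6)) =-5251/572 + 15*sqrt(15)/8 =-1.92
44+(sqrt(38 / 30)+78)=sqrt(285) / 15+122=123.13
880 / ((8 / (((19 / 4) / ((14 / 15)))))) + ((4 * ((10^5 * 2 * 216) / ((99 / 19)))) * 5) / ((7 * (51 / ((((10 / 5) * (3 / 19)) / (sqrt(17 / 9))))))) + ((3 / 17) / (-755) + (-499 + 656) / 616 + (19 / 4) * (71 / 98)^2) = 3051242374057 / 5423762960 + 576000000 * sqrt(17) / 22253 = 107285.66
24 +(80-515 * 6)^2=9060124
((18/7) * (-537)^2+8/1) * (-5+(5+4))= 20762792/7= 2966113.14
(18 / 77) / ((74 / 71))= 639 / 2849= 0.22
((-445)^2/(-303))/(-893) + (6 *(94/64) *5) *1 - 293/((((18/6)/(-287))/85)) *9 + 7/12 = 92833491903119/4329264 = 21443250.38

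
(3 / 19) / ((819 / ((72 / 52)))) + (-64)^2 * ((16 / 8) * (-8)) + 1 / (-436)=-642250984853 / 9799972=-65536.00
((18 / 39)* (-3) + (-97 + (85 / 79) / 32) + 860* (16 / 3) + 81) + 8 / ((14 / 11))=3157823845 / 690144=4575.60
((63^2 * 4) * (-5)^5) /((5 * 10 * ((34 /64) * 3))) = -10584000 /17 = -622588.24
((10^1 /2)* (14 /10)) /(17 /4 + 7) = 28 /45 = 0.62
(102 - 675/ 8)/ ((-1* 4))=-141/ 32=-4.41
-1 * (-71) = 71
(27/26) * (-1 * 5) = -135/26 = -5.19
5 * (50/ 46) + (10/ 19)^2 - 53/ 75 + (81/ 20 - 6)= 3.06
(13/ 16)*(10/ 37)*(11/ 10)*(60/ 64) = 2145/ 9472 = 0.23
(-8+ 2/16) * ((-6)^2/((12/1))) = -189/8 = -23.62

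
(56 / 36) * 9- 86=-72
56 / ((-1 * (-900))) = 14 / 225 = 0.06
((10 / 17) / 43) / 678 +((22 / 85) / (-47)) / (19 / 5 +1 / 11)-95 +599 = 628098917672 / 1246231461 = 504.00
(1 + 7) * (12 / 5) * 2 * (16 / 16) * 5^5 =120000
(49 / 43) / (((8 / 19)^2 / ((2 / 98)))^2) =130321 / 8630272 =0.02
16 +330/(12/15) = 857/2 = 428.50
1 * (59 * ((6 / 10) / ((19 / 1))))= 177 / 95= 1.86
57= 57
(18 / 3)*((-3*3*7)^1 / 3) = -126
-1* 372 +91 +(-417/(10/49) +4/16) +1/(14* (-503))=-163659611/70420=-2324.05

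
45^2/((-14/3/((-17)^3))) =29846475/14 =2131891.07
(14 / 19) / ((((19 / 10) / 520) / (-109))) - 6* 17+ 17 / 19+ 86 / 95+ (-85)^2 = -26815736 / 1805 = -14856.36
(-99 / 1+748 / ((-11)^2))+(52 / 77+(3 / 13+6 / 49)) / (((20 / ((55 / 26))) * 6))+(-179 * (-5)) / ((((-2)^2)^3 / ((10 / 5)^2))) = -40294159 / 1093092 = -36.86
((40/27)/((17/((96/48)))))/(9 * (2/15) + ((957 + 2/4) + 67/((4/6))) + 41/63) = 2800/17026503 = 0.00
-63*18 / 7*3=-486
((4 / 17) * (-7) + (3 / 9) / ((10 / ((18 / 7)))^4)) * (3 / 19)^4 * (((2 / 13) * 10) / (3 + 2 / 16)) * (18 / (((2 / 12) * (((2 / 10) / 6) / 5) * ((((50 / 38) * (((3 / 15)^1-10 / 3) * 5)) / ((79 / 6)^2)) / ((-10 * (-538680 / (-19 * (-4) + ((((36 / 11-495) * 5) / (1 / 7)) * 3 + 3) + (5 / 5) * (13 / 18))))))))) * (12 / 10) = -8602.11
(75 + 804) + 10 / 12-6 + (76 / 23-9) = 119803 / 138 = 868.14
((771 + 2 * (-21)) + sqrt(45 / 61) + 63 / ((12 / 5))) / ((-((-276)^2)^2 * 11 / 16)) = -1007 / 5319217728 - sqrt(305) / 81118070352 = -0.00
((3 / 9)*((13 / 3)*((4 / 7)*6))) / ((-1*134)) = -52 / 1407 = -0.04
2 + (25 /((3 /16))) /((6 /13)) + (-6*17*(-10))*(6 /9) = 8738 /9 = 970.89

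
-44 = -44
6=6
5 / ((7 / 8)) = 40 / 7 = 5.71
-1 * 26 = -26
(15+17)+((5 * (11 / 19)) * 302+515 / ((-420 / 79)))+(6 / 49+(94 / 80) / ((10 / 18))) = 453347989 / 558600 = 811.58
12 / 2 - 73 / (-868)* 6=2823 / 434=6.50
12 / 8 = 3 / 2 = 1.50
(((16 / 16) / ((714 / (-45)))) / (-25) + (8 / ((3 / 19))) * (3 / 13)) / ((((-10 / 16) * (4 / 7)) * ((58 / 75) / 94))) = -25509579 / 6409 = -3980.27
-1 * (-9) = 9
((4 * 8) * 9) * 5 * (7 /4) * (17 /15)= 2856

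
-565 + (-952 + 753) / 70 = -39749 / 70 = -567.84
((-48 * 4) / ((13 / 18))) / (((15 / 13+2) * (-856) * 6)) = 72 / 4387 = 0.02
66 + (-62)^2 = 3910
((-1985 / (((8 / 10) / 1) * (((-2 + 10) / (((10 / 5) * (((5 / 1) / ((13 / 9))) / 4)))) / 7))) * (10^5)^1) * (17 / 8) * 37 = -29544619516.23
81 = 81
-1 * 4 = -4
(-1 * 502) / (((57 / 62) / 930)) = -9648440 / 19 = -507812.63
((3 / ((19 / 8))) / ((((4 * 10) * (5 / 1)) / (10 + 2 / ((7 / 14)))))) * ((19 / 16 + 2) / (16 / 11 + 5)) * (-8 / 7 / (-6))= 561 / 67450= 0.01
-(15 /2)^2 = -225 /4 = -56.25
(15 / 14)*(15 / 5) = 45 / 14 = 3.21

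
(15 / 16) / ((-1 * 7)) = -15 / 112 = -0.13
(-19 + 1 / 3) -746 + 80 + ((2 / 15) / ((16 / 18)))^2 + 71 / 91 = -74677943 / 109200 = -683.86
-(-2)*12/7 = 24/7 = 3.43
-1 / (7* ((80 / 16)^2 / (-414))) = 414 / 175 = 2.37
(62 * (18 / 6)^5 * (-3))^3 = -92333150302392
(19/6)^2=10.03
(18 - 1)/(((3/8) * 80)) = 17/30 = 0.57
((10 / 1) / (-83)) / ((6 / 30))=-50 / 83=-0.60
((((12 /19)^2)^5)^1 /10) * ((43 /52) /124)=83201458176 /12354098509469015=0.00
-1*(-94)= 94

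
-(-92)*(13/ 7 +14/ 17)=29348/ 119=246.62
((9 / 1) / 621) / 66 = 1 / 4554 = 0.00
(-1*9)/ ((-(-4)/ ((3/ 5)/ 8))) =-27/ 160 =-0.17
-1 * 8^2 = -64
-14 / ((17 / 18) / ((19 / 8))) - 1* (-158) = 4175 / 34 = 122.79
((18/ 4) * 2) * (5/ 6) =15/ 2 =7.50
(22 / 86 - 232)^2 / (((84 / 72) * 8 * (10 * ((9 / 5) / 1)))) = 99301225 / 310632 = 319.67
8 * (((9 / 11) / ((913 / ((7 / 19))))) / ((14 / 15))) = 540 / 190817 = 0.00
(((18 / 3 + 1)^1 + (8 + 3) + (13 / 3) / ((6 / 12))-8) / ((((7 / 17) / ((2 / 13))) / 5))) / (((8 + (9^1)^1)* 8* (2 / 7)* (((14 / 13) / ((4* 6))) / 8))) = 160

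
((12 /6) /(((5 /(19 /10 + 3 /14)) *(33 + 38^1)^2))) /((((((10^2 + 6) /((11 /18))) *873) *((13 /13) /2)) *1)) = 814 /367356195675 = 0.00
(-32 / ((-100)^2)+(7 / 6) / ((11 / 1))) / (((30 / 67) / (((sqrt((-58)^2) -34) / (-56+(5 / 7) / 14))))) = -55719076 / 565434375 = -0.10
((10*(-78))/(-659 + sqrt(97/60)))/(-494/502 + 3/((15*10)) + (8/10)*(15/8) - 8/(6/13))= -580585590000/8239435084993 - 29367000*sqrt(1455)/8239435084993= -0.07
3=3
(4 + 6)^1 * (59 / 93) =590 / 93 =6.34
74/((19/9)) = 666/19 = 35.05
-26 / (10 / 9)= -117 / 5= -23.40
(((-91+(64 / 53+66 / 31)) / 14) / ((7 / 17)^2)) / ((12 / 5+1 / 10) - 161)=41624959 / 178645033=0.23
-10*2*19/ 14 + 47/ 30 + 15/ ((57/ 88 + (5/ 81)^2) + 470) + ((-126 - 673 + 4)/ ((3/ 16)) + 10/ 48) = -324536441590911/ 76086958360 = -4265.34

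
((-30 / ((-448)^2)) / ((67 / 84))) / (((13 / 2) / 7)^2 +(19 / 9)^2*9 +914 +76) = -2835 / 15596630912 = -0.00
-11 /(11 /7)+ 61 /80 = -499 /80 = -6.24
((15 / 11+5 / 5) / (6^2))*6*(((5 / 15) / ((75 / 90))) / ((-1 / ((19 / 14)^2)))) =-4693 / 16170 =-0.29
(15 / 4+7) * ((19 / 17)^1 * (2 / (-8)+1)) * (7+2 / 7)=7353 / 112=65.65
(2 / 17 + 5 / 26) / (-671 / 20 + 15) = -1370 / 81991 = -0.02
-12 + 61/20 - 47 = -1119/20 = -55.95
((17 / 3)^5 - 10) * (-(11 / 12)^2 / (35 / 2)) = -171508667 / 612360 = -280.08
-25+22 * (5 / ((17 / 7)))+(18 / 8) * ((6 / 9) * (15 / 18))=1465 / 68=21.54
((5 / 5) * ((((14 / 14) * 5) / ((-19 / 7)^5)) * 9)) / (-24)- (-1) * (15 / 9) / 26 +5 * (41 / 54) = 26929402015 / 6952885992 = 3.87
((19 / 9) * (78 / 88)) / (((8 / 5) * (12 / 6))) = 1235 / 2112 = 0.58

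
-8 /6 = -1.33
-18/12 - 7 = -17/2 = -8.50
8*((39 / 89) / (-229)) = -312 / 20381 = -0.02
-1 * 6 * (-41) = 246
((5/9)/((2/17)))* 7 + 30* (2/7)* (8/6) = 5605/126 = 44.48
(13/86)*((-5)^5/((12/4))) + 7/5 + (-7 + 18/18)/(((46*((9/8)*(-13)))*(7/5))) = -421343467/2699970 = -156.05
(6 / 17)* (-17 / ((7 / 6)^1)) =-5.14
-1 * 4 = -4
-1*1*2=-2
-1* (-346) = 346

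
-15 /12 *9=-45 /4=-11.25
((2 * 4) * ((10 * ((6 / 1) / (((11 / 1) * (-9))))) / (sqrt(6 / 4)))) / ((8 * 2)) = -10 * sqrt(6) / 99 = -0.25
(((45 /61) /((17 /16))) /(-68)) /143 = -180 /2520947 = -0.00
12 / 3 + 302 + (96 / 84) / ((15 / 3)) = 10718 / 35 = 306.23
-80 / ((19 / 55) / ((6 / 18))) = -4400 / 57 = -77.19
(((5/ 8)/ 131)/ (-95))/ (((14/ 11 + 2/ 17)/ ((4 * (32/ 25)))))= -748/ 4044625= -0.00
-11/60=-0.18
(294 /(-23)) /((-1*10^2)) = 147 /1150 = 0.13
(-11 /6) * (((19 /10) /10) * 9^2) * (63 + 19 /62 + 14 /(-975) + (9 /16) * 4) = -14905117359 /8060000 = -1849.27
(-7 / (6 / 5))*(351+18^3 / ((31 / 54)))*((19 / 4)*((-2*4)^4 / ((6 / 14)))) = -86280015360 / 31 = -2783226301.94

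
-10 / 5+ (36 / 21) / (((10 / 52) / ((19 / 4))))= 1412 / 35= 40.34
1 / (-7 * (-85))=1 / 595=0.00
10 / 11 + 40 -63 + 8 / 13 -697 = -102742 / 143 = -718.48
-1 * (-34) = 34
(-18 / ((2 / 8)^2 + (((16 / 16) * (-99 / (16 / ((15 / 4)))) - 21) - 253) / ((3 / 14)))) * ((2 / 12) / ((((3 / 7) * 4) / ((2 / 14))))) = 24 / 133141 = 0.00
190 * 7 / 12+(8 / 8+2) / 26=4327 / 39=110.95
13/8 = 1.62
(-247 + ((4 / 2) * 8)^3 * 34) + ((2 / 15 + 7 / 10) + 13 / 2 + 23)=417142 / 3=139047.33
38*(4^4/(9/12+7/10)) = 6708.97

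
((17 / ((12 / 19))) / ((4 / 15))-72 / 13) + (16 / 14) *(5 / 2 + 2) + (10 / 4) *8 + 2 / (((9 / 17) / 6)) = 625535 / 4368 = 143.21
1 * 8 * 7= 56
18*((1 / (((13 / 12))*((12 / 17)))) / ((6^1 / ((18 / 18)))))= 51 / 13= 3.92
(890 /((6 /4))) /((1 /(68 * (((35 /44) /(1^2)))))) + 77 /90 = 31773847 /990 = 32094.79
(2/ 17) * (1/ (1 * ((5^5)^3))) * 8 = 16/ 518798828125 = 0.00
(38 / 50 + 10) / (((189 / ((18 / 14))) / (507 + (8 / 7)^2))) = 6699983 / 180075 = 37.21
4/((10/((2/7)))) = 4/35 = 0.11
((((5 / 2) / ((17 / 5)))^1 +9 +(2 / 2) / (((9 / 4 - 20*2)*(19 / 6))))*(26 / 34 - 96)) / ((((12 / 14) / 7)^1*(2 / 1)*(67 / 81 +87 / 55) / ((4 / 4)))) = -111777549958305 / 71186729696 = -1570.20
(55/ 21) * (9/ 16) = 165/ 112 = 1.47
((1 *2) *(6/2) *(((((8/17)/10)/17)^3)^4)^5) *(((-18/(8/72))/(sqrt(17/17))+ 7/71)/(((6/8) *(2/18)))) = -220024451686285554610021375074084876976128/55508458887408108671305849084637359745417613180773163363124513258856800489879138049234901740030941911084016654023238848699048960780842027144253277305512017658628565186518244445323944091796875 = -0.00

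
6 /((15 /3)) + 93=471 /5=94.20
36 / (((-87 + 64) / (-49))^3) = 4235364 / 12167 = 348.10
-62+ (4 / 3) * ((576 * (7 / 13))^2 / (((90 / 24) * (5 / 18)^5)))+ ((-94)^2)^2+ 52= 260777611089318 / 2640625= 98756018.40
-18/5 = -3.60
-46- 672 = -718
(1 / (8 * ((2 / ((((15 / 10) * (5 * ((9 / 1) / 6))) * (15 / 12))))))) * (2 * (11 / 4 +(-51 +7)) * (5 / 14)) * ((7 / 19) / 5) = -37125 / 19456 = -1.91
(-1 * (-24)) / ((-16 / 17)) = -51 / 2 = -25.50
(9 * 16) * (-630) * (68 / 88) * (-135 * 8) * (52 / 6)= 7217683200 / 11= 656153018.18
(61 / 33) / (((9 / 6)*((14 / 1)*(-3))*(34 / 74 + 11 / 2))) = -4514 / 916839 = -0.00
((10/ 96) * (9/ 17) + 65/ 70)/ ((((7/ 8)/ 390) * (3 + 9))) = 121745/ 3332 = 36.54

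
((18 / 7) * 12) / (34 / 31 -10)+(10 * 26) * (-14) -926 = -735684 / 161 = -4569.47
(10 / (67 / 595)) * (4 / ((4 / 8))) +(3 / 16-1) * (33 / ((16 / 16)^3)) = 732857 / 1072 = 683.64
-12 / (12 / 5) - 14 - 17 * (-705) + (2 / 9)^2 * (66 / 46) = 7430930 / 621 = 11966.07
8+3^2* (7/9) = 15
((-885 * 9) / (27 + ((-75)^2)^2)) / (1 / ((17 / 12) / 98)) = -5015 / 1378126176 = -0.00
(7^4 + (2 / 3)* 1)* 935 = 6736675 / 3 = 2245558.33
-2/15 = -0.13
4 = 4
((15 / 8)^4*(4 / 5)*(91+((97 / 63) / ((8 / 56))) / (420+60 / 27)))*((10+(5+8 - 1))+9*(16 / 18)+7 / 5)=4398772149 / 155648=28261.03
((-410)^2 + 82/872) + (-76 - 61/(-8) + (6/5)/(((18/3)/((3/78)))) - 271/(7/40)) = 66053856697/396760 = 166483.16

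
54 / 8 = 27 / 4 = 6.75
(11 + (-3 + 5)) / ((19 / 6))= 78 / 19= 4.11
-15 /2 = -7.50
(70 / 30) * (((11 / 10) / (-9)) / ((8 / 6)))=-77 / 360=-0.21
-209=-209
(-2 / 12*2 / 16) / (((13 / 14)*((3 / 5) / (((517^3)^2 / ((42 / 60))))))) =-477400937186464225 / 468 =-1020087472620650.05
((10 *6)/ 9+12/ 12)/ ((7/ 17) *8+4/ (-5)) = 1955/ 636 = 3.07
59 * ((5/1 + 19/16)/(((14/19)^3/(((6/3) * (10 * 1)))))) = 200317095/10976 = 18250.46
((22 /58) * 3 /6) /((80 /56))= 0.13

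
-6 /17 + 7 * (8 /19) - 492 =-158078 /323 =-489.41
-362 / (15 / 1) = -362 / 15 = -24.13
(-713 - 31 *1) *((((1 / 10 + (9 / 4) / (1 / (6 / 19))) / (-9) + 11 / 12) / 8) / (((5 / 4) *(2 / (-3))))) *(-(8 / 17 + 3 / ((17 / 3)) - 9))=350548 / 475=738.00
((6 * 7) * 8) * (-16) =-5376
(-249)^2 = 62001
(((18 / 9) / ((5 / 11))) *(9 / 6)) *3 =99 / 5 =19.80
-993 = -993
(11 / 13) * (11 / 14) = 121 / 182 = 0.66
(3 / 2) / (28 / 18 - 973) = -27 / 17486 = -0.00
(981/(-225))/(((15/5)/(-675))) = 981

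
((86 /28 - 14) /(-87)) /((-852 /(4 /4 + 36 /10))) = -391 /576520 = -0.00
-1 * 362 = -362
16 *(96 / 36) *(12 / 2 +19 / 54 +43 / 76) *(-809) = -367480160 / 1539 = -238778.53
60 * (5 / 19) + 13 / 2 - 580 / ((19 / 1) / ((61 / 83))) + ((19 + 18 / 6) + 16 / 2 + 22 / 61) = 5813209 / 192394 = 30.22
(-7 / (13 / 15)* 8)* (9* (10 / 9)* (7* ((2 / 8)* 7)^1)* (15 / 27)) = -171500 / 39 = -4397.44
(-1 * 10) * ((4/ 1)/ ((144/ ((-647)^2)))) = -2093045/ 18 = -116280.28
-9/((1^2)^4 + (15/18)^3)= -1944/341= -5.70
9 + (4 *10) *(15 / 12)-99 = -40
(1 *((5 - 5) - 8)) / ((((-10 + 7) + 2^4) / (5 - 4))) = -8 / 13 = -0.62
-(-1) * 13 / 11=13 / 11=1.18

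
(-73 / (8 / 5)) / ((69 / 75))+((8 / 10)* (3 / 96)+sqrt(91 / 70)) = -22801 / 460+sqrt(130) / 10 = -48.43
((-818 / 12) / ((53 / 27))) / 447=-1227 / 15794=-0.08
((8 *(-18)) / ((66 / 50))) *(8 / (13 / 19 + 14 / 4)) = -121600 / 583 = -208.58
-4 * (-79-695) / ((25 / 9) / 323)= 9000072 / 25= 360002.88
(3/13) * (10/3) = 10/13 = 0.77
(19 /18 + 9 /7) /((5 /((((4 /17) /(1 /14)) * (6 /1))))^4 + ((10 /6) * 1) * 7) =5968134144 /29749956029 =0.20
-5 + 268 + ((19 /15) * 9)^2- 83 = 7749 /25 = 309.96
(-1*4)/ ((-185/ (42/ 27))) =56/ 1665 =0.03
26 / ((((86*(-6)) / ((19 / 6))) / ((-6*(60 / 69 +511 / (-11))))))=-2848651 / 65274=-43.64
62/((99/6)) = 124/33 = 3.76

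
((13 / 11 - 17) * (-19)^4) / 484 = -11337927 / 2662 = -4259.18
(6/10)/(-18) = -1/30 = -0.03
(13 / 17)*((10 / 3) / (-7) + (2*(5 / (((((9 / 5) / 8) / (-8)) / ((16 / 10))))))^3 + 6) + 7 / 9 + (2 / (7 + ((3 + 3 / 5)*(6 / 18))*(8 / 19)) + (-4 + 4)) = -512261677644617 / 3638439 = -140791608.06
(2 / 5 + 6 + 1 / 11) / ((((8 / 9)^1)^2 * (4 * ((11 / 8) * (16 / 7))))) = 0.65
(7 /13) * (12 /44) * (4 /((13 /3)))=252 /1859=0.14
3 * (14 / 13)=42 / 13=3.23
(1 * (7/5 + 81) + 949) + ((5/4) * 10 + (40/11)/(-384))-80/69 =63314633/60720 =1042.73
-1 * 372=-372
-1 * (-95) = 95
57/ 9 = 19/ 3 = 6.33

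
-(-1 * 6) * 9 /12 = 9 /2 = 4.50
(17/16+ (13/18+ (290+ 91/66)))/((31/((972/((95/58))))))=363602493/64790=5612.02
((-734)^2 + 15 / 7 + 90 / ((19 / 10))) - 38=71656079 / 133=538767.51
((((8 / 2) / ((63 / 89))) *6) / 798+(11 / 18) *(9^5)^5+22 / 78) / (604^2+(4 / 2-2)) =95575912795379410700749630819 / 79476624864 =1202566326374936417.94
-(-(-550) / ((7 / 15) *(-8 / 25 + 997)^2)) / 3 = -1718750 / 4345998223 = -0.00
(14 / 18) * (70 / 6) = 245 / 27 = 9.07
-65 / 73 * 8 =-520 / 73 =-7.12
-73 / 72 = -1.01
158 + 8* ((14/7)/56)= 1108/7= 158.29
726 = 726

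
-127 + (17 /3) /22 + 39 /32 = -132553 /1056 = -125.52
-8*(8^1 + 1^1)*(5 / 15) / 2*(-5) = 60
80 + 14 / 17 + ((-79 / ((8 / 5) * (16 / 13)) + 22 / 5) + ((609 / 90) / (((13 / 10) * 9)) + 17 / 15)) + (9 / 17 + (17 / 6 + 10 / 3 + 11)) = 246371611 / 3818880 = 64.51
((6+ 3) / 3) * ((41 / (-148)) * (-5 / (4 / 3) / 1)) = 1845 / 592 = 3.12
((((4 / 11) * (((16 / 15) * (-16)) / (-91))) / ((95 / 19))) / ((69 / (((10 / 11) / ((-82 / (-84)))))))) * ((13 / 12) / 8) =128 / 5134635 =0.00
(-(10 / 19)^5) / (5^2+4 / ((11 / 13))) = -1100000 / 809684373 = -0.00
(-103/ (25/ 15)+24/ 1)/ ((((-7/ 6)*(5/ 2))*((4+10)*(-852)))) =-27/ 24850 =-0.00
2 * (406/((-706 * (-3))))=406/1059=0.38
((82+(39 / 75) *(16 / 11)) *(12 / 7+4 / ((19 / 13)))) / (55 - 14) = 13472736 / 1499575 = 8.98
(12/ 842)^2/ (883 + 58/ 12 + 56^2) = 0.00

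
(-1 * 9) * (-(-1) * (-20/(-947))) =-180/947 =-0.19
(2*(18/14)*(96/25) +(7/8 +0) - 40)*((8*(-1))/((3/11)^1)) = 450461/525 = 858.02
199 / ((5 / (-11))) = -2189 / 5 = -437.80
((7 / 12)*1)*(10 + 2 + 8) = 35 / 3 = 11.67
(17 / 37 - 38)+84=1719 / 37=46.46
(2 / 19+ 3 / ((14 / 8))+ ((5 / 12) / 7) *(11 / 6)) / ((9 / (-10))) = -92345 / 43092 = -2.14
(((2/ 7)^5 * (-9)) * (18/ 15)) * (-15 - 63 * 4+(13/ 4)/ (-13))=461808/ 84035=5.50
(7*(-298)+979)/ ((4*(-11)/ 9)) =9963/ 44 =226.43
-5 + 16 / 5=-9 / 5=-1.80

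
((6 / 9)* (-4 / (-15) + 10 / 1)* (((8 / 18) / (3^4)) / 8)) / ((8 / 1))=77 / 131220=0.00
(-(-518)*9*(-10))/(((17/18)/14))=-691072.94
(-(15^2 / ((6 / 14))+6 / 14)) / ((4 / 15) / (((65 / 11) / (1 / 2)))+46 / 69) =-597675 / 784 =-762.34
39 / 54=13 / 18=0.72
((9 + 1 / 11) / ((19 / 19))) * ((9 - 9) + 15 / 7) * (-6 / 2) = -4500 / 77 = -58.44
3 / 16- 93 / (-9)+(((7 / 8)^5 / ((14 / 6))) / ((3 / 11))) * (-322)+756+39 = 26836447 / 49152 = 545.99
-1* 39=-39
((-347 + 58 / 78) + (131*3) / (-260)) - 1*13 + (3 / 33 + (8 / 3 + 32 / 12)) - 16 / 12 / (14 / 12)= -7136861 / 20020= -356.49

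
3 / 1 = 3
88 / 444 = 22 / 111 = 0.20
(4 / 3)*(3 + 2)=20 / 3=6.67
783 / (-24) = -261 / 8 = -32.62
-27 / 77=-0.35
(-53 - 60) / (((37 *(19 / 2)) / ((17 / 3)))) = -3842 / 2109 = -1.82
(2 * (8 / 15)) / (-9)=-16 / 135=-0.12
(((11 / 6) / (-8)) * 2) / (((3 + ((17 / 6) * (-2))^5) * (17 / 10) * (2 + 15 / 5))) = 891 / 96500704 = 0.00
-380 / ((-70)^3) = 19 / 17150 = 0.00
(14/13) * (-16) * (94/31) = -52.25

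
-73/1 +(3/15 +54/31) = -11014/155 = -71.06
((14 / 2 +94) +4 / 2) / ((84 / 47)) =4841 / 84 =57.63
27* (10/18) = 15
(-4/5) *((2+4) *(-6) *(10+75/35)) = 2448/7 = 349.71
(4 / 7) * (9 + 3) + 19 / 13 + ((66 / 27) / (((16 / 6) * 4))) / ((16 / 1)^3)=148833257 / 17891328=8.32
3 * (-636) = -1908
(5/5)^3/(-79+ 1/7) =-7/552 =-0.01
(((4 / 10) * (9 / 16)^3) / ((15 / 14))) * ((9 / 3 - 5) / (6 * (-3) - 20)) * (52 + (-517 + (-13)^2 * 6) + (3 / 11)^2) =56505519 / 29427200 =1.92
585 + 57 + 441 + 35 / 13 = 1085.69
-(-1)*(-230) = -230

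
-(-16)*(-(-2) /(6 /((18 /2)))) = 48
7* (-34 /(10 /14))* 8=-13328 /5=-2665.60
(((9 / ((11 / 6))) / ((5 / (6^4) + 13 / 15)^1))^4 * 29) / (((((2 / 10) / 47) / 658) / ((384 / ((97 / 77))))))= 1382362335486.18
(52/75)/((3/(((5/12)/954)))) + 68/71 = 8758643/9144090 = 0.96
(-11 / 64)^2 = 121 / 4096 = 0.03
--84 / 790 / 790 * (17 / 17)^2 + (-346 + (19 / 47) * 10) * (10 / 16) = -1567270138 / 7333175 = -213.72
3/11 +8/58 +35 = 11296/319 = 35.41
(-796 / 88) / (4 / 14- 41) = 1393 / 6270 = 0.22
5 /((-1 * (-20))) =1 /4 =0.25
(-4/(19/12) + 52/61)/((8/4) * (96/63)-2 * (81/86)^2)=-150656520/114614669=-1.31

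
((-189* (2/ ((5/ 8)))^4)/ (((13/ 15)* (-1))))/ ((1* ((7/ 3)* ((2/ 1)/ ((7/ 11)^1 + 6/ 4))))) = 187121664/ 17875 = 10468.34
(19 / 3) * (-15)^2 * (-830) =-1182750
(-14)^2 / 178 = 98 / 89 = 1.10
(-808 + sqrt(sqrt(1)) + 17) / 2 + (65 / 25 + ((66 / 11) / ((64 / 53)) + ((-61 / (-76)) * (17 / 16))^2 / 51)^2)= -36164828701322443 / 98389060485120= -367.57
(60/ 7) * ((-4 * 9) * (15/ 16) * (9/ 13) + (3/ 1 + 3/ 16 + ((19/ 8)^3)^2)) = 8142492075/ 5963776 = 1365.32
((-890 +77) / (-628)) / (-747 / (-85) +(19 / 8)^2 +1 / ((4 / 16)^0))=1105680 / 13177481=0.08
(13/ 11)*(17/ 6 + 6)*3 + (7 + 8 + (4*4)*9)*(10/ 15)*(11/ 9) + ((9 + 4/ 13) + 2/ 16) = 1753475/ 10296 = 170.31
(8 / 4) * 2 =4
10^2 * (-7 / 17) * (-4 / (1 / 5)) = 14000 / 17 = 823.53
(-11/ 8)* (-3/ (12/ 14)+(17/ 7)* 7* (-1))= 451/ 16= 28.19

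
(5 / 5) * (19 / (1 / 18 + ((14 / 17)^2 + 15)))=98838 / 81847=1.21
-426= -426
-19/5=-3.80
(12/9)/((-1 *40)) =-1/30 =-0.03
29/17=1.71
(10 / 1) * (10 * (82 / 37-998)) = -3684400 / 37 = -99578.38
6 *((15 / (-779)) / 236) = -45 / 91922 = -0.00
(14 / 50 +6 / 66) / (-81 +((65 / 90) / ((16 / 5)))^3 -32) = -2436562944 / 742240100525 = -0.00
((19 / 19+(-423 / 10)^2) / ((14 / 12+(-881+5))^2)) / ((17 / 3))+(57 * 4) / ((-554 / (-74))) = 98783528143191 / 3243559317725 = 30.46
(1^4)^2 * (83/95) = 83/95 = 0.87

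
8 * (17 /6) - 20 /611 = 41488 /1833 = 22.63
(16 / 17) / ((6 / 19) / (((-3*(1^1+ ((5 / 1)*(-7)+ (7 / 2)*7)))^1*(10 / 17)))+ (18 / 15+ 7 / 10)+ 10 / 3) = 173280 / 966977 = 0.18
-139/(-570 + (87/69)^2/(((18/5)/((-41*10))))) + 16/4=14964959/3575795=4.19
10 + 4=14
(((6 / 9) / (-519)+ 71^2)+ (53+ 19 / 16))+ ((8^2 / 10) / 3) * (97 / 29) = 18430811071 / 3612240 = 5102.32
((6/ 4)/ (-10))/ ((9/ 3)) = -1/ 20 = -0.05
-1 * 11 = -11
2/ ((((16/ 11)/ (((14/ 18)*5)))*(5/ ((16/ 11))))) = 14/ 9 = 1.56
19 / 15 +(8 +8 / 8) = 154 / 15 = 10.27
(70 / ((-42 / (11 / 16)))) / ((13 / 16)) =-55 / 39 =-1.41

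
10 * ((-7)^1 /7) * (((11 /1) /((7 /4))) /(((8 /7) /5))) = -275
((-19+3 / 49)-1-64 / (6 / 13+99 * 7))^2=401.24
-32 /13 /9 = -32 /117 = -0.27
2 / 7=0.29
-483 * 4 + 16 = -1916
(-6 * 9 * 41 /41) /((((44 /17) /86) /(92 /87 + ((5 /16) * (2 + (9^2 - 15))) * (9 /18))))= -53493849 /2552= -20961.54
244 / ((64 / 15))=915 / 16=57.19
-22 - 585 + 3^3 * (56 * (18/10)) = 10573/5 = 2114.60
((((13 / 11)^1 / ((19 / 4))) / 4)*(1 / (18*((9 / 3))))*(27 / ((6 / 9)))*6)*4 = 234 / 209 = 1.12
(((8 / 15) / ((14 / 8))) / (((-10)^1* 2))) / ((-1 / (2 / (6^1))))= 8 / 1575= 0.01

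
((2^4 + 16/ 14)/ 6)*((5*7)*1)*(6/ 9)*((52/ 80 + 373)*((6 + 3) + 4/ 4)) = 249100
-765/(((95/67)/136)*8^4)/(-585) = 19363/632320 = 0.03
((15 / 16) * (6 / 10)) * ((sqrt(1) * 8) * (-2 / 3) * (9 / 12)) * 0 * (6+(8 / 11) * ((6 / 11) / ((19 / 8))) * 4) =0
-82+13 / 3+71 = -6.67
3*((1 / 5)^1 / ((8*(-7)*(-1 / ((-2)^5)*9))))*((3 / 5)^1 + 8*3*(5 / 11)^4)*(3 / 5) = -67956 / 1830125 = -0.04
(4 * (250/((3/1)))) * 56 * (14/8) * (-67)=-6566000/3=-2188666.67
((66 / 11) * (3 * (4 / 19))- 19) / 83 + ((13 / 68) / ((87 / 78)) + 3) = 4646325 / 1554922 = 2.99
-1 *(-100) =100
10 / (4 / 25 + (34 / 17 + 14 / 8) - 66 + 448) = 1000 / 38591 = 0.03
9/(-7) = -9/7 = -1.29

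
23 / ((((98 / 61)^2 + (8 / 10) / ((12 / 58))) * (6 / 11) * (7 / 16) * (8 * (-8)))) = -4707065 / 20153168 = -0.23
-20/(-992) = 5/248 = 0.02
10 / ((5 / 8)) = 16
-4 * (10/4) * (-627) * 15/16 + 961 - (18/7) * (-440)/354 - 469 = 21057453/3304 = 6373.32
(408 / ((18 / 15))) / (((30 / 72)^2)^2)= 1410048 / 125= 11280.38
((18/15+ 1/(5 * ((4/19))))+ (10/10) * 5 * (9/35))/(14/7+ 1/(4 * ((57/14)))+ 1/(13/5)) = 356421/253750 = 1.40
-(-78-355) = 433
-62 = -62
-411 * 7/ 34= -2877/ 34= -84.62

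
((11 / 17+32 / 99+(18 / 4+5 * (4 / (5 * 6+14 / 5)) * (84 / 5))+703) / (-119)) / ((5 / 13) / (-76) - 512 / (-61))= -426985310102 / 593037106101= -0.72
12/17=0.71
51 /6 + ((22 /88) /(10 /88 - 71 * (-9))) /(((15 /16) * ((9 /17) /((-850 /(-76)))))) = 245497561 /28852146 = 8.51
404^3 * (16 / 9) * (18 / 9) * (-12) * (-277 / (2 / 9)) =3506913816576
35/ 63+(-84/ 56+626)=11251/ 18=625.06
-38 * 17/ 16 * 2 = -323/ 4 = -80.75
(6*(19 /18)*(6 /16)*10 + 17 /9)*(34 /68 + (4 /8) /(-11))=4615 /396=11.65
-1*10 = -10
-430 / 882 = -215 / 441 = -0.49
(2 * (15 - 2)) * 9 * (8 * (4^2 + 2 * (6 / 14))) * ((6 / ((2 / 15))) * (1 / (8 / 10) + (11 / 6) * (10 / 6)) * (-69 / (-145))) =590620680 / 203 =2909461.48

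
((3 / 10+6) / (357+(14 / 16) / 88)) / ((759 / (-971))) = -93216 / 4129075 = -0.02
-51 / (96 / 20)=-85 / 8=-10.62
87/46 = 1.89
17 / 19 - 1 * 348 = -6595 / 19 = -347.11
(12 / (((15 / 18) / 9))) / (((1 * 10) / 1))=324 / 25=12.96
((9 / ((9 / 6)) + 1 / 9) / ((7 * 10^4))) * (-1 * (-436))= 1199 / 31500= 0.04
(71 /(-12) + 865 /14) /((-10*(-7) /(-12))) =-4693 /490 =-9.58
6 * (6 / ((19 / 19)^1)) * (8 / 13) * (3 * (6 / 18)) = 288 / 13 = 22.15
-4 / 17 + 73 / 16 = 1177 / 272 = 4.33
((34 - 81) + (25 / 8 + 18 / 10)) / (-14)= 1683 / 560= 3.01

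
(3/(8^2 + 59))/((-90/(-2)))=1/1845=0.00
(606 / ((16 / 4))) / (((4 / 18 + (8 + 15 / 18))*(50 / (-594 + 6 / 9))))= -161802 / 815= -198.53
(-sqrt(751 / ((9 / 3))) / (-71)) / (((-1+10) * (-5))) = -sqrt(2253) / 9585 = -0.00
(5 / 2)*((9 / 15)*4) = 6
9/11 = 0.82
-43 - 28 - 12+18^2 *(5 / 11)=64.27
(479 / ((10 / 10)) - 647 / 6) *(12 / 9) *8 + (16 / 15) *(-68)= 174896 / 45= 3886.58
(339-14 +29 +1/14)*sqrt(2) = 4957*sqrt(2)/14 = 500.73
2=2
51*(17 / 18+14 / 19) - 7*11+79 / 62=17705 / 1767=10.02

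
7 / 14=1 / 2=0.50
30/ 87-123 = -3557/ 29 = -122.66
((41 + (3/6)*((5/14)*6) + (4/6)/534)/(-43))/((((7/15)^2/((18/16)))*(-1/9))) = 955401075/21002576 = 45.49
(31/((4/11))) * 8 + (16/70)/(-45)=1074142/1575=681.99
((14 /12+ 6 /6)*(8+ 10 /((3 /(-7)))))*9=-299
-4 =-4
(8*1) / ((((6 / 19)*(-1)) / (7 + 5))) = -304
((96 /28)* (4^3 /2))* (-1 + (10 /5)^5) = 23808 /7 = 3401.14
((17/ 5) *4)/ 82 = 34/ 205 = 0.17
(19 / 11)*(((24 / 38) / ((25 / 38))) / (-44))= -114 / 3025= -0.04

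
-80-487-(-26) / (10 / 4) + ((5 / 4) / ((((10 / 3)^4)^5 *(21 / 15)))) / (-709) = -44198492800000003486784401 / 79408000000000000000000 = -556.60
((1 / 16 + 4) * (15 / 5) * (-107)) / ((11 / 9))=-187785 / 176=-1066.96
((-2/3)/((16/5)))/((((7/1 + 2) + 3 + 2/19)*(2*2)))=-19/4416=-0.00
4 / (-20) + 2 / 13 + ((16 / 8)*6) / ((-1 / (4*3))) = -144.05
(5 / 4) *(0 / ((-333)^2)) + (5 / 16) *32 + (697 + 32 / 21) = 14879 / 21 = 708.52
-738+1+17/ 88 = -736.81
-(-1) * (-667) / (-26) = 25.65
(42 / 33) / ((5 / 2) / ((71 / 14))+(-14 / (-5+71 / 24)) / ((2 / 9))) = 6958 / 171391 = 0.04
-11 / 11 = -1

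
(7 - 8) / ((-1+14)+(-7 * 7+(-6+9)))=0.03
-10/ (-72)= 5/ 36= 0.14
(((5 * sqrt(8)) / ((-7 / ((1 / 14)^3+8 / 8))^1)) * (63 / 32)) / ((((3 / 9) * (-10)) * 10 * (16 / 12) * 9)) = 4941 * sqrt(2) / 702464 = 0.01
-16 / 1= -16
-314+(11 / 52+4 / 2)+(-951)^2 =47012639 / 52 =904089.21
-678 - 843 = -1521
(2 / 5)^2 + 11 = 279 / 25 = 11.16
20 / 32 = 5 / 8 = 0.62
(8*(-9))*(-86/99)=688/11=62.55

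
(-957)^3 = -876467493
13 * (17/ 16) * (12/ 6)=221/ 8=27.62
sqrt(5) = 2.24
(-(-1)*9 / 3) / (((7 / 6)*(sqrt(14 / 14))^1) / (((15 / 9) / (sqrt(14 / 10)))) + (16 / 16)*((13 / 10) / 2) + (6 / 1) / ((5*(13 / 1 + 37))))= 2.00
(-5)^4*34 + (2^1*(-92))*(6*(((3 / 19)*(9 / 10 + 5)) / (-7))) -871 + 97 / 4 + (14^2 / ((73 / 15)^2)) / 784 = 145650866647 / 7087570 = 20550.18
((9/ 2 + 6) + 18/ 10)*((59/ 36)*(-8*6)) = -4838/ 5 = -967.60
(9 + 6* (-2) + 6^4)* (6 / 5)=7758 / 5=1551.60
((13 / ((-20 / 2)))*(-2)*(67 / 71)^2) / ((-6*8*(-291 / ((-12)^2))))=58357 / 2444885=0.02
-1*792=-792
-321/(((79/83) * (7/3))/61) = -4875669/553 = -8816.76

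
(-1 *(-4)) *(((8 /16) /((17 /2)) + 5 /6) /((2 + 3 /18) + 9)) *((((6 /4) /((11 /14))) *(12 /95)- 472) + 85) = -123.60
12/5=2.40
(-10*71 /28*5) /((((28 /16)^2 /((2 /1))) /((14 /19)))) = -56800 /931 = -61.01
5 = 5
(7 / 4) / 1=7 / 4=1.75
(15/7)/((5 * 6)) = 1/14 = 0.07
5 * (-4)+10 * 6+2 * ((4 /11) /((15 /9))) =2224 /55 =40.44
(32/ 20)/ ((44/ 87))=174/ 55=3.16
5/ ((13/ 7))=35/ 13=2.69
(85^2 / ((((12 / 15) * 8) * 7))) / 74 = 36125 / 16576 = 2.18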